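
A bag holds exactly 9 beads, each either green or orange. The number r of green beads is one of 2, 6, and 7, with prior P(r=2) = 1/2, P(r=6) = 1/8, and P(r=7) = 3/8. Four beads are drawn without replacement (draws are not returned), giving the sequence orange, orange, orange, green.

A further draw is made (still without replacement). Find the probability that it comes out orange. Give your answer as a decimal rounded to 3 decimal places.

0.783

For each hypothesis, P(data | H) works out to: P(data | r = 2) = (7/9)(6/8)(5/7)(2/6) = 0.13889; P(data | r = 6) = (3/9)(2/8)(1/7)(6/6) = 0.011905; P(data | r = 7) = (2/9)(1/8)(0/7) = 0.
The prior-weighted likelihoods are 1/2 · 0.13889 = 0.069444, 1/8 · 0.011905 = 0.0014881, 3/8 · 0 = 0; with total 0.070933.
The posterior is then P(r = 2 | data) = 0.97902, P(r = 6 | data) = 0.020979, P(r = 7 | data) = 0.
So P(orange next | data) = Σ P(orange next | H) P(H | data) = (4/5)(0.97902) + (0)(0.020979) = 0.78322.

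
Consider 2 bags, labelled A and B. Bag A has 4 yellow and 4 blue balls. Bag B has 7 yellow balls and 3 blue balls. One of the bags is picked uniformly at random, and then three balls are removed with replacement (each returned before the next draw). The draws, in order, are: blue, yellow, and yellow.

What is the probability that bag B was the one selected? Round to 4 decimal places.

The likelihood of the observed sequence under each hypothesis: P(data | bag A) = (4/8)(4/8)(4/8) = 0.125; P(data | bag B) = (3/10)(7/10)(7/10) = 0.147.
The prior-weighted likelihoods are 1/2 · 0.125 = 0.0625, 1/2 · 0.147 = 0.0735; summing to 0.136.
Therefore the posterior P(bag B | data) = (0.0735) / (0.136) = 0.54044.

0.5404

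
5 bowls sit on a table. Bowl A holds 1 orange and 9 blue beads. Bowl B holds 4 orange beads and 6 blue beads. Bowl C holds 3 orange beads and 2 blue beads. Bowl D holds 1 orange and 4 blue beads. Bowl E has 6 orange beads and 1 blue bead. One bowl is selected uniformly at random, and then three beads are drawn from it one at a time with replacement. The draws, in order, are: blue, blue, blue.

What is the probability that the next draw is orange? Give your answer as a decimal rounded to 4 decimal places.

0.1986

The likelihood of the observed sequence under each hypothesis: P(data | bowl A) = (9/10)(9/10)(9/10) = 0.729; P(data | bowl B) = (6/10)(6/10)(6/10) = 0.216; P(data | bowl C) = (2/5)(2/5)(2/5) = 0.064; P(data | bowl D) = (4/5)(4/5)(4/5) = 0.512; P(data | bowl E) = (1/7)(1/7)(1/7) = 0.0029155.
Multiplying each by its prior: 1/5 · 0.729 = 0.1458, 1/5 · 0.216 = 0.0432, 1/5 · 0.064 = 0.0128, 1/5 · 0.512 = 0.1024, 1/5 · 0.0029155 = 0.00058309; summing to 0.30478.
Dividing through by the total gives posterior P(bowl A | data) = 0.47837, P(bowl B | data) = 0.14174, P(bowl C | data) = 0.041997, P(bowl D | data) = 0.33598, P(bowl E | data) = 0.0019131.
Averaging over the posterior, P(orange next | data) = (1/10)(0.47837) + (2/5)(0.14174) + (3/5)(0.041997) + (1/5)(0.33598) + (6/7)(0.0019131) = 0.19857.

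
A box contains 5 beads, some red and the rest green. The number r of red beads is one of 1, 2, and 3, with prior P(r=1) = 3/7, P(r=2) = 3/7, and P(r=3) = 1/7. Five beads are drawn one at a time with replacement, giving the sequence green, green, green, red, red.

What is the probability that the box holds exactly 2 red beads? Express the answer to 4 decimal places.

For each hypothesis, P(data | H) works out to: P(data | r = 1) = (4/5)(4/5)(4/5)(1/5)(1/5) = 0.02048; P(data | r = 2) = (3/5)(3/5)(3/5)(2/5)(2/5) = 0.03456; P(data | r = 3) = (2/5)(2/5)(2/5)(3/5)(3/5) = 0.02304.
Weighting by the prior gives 3/7 · 0.02048 = 0.0087771, 3/7 · 0.03456 = 0.014811, 1/7 · 0.02304 = 0.0032914; summing to 0.02688.
By Bayes' rule, P(r = 2 | data) = (0.014811) / (0.02688) = 0.55102.

0.5510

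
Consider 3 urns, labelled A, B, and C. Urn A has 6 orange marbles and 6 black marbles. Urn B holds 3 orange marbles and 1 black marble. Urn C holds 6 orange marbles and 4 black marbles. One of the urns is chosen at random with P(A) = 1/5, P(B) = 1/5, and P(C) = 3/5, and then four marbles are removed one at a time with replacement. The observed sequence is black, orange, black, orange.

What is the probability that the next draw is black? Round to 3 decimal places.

0.404

Under each hypothesis, the probability of the observed sequence is: P(data | urn A) = (6/12)(6/12)(6/12)(6/12) = 0.0625; P(data | urn B) = (1/4)(3/4)(1/4)(3/4) = 0.035156; P(data | urn C) = (4/10)(6/10)(4/10)(6/10) = 0.0576.
Multiplying each by its prior: 1/5 · 0.0625 = 0.0125, 1/5 · 0.035156 = 0.0070313, 3/5 · 0.0576 = 0.03456; these sum to 0.054091.
The posterior is then P(urn A | data) = 0.23109, P(urn B | data) = 0.12999, P(urn C | data) = 0.63892.
So P(black next | data) = Σ P(black next | H) P(H | data) = (1/2)(0.23109) + (1/4)(0.12999) + (2/5)(0.63892) = 0.40361.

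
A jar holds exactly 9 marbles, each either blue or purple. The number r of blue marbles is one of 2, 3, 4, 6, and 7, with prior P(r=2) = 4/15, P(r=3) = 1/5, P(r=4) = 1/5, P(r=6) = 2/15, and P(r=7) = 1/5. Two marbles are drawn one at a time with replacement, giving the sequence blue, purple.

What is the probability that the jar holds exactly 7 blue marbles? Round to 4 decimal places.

0.1694

For each hypothesis, P(data | H) works out to: P(data | r = 2) = (2/9)(7/9) = 0.17284; P(data | r = 3) = (3/9)(6/9) = 0.22222; P(data | r = 4) = (4/9)(5/9) = 0.24691; P(data | r = 6) = (6/9)(3/9) = 0.22222; P(data | r = 7) = (7/9)(2/9) = 0.17284.
The prior-weighted likelihoods are 4/15 · 0.17284 = 0.046091, 1/5 · 0.22222 = 0.044444, 1/5 · 0.24691 = 0.049383, 2/15 · 0.22222 = 0.02963, 1/5 · 0.17284 = 0.034568; these sum to 0.20412.
By Bayes' rule, P(r = 7 | data) = (0.034568) / (0.20412) = 0.16935.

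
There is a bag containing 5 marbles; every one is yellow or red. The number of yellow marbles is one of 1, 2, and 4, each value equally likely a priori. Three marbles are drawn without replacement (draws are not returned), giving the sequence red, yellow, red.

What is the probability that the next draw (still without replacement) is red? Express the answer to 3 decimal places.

The likelihood of the observed sequence under each hypothesis: P(data | r = 1) = (4/5)(1/4)(3/3) = 1/5; P(data | r = 2) = (3/5)(2/4)(2/3) = 1/5; P(data | r = 4) = (1/5)(4/4)(0/3) = 0.
Multiplying each by its prior: 1/3 · 1/5 = 1/15, 1/3 · 1/5 = 1/15, 1/3 · 0 = 0; summing to 2/15.
Normalising, the posterior is P(r = 1 | data) = 1/2, P(r = 2 | data) = 1/2, P(r = 4 | data) = 0.
So P(red next | data) = Σ P(red next | H) P(H | data) = (1)(1/2) + (1/2)(1/2) = 3/4.

0.750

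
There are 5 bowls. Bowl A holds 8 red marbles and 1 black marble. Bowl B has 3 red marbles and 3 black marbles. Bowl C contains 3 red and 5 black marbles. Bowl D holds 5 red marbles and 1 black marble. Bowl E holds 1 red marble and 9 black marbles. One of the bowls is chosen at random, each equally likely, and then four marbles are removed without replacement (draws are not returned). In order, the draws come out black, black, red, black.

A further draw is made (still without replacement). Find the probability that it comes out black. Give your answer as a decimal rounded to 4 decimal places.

0.5972

Under each hypothesis, the probability of the observed sequence is: P(data | bowl A) = (1/9)(0/8) = 0; P(data | bowl B) = (3/6)(2/5)(3/4)(1/3) = 1/20; P(data | bowl C) = (5/8)(4/7)(3/6)(3/5) = 3/28; P(data | bowl D) = (1/6)(0/5) = 0; P(data | bowl E) = (9/10)(8/9)(1/8)(7/7) = 1/10.
The prior-weighted likelihoods are 1/5 · 0 = 0, 1/5 · 1/20 = 1/100, 1/5 · 3/28 = 3/140, 1/5 · 0 = 0, 1/5 · 1/10 = 1/50; with total 9/175.
Dividing through by the total gives posterior P(bowl A | data) = 0, P(bowl B | data) = 7/36, P(bowl C | data) = 5/12, P(bowl D | data) = 0, P(bowl E | data) = 7/18.
Averaging over the posterior, P(black next | data) = (0)(7/36) + (1/2)(5/12) + (1)(7/18) = 43/72.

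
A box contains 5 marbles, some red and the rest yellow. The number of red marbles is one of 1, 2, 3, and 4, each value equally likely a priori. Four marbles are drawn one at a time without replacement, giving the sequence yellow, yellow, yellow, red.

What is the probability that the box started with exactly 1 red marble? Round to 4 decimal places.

0.6667

The likelihood of the observed sequence under each hypothesis: P(data | r = 1) = (4/5)(3/4)(2/3)(1/2) = 1/5; P(data | r = 2) = (3/5)(2/4)(1/3)(2/2) = 1/10; P(data | r = 3) = (2/5)(1/4)(0/3) = 0; P(data | r = 4) = (1/5)(0/4) = 0.
Weighting by the prior gives 1/4 · 1/5 = 1/20, 1/4 · 1/10 = 1/40, 1/4 · 0 = 0, 1/4 · 0 = 0; with total 3/40.
By Bayes' rule, P(r = 1 | data) = (1/20) / (3/40) = 2/3.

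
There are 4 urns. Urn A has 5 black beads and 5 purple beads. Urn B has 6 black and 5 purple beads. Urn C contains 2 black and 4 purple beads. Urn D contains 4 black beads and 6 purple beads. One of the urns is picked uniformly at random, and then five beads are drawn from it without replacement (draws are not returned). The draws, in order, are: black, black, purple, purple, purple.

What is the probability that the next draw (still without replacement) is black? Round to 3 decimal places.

Compute the likelihood of the observed sequence for each case: P(data | urn A) = (5/10)(4/9)(5/8)(4/7)(3/6) = 0.039683; P(data | urn B) = (6/11)(5/10)(5/9)(4/8)(3/7) = 0.032468; P(data | urn C) = (2/6)(1/5)(4/4)(3/3)(2/2) = 0.066667; P(data | urn D) = (4/10)(3/9)(6/8)(5/7)(4/6) = 0.047619.
Multiplying each by its prior: 1/4 · 0.039683 = 0.0099206, 1/4 · 0.032468 = 0.0081169, 1/4 · 0.066667 = 0.016667, 1/4 · 0.047619 = 0.011905; these sum to 0.046609.
Normalising, the posterior is P(urn A | data) = 0.21285, P(urn B | data) = 0.17415, P(urn C | data) = 0.35759, P(urn D | data) = 0.25542.
So P(black next | data) = Σ P(black next | H) P(H | data) = (3/5)(0.21285) + (2/3)(0.17415) + (0)(0.35759) + (2/5)(0.25542) = 0.34598.

0.346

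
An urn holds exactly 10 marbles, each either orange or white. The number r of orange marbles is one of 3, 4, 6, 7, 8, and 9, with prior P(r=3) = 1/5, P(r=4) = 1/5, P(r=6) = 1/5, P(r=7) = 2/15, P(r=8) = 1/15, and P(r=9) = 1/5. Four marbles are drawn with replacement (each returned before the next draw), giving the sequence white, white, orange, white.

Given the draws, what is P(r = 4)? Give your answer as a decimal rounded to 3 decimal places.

0.355

The likelihood of the observed sequence under each hypothesis: P(data | r = 3) = (7/10)(7/10)(3/10)(7/10) = 0.1029; P(data | r = 4) = (6/10)(6/10)(4/10)(6/10) = 0.0864; P(data | r = 6) = (4/10)(4/10)(6/10)(4/10) = 0.0384; P(data | r = 7) = (3/10)(3/10)(7/10)(3/10) = 0.0189; P(data | r = 8) = (2/10)(2/10)(8/10)(2/10) = 0.0064; P(data | r = 9) = (1/10)(1/10)(9/10)(1/10) = 0.0009.
The prior-weighted likelihoods are 1/5 · 0.1029 = 0.02058, 1/5 · 0.0864 = 0.01728, 1/5 · 0.0384 = 0.00768, 2/15 · 0.0189 = 0.00252, 1/15 · 0.0064 = 0.00042667, 1/5 · 0.0009 = 0.00018; summing to 0.048667.
So P(r = 4 | data) = (0.01728) / (0.048667) = 0.35507.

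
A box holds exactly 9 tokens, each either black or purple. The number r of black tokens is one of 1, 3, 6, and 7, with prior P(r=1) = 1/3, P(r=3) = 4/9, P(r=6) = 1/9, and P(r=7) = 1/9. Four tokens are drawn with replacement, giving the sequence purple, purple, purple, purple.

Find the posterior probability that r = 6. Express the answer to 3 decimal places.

0.005

For each hypothesis, P(data | H) works out to: P(data | r = 1) = (8/9)(8/9)(8/9)(8/9) = 0.6243; P(data | r = 3) = (6/9)(6/9)(6/9)(6/9) = 0.19753; P(data | r = 6) = (3/9)(3/9)(3/9)(3/9) = 0.012346; P(data | r = 7) = (2/9)(2/9)(2/9)(2/9) = 0.0024387.
Multiplying each by its prior: 1/3 · 0.6243 = 0.2081, 4/9 · 0.19753 = 0.087791, 1/9 · 0.012346 = 0.0013717, 1/9 · 0.0024387 = 0.00027096; summing to 0.29753.
Therefore the posterior P(r = 6 | data) = (0.0013717) / (0.29753) = 0.0046104.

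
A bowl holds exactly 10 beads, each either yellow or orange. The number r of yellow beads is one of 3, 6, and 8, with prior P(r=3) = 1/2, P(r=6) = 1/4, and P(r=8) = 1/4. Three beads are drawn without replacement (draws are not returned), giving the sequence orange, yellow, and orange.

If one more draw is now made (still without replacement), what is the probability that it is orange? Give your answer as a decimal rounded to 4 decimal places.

Compute the likelihood of the observed sequence for each case: P(data | r = 3) = (7/10)(3/9)(6/8) = 7/40; P(data | r = 6) = (4/10)(6/9)(3/8) = 1/10; P(data | r = 8) = (2/10)(8/9)(1/8) = 1/45.
Weighting by the prior gives 1/2 · 7/40 = 7/80, 1/4 · 1/10 = 1/40, 1/4 · 1/45 = 1/180; with total 17/144.
Dividing through by the total gives posterior P(r = 3 | data) = 63/85, P(r = 6 | data) = 18/85, P(r = 8 | data) = 4/85.
Averaging over the posterior, P(orange next | data) = (5/7)(63/85) + (2/7)(18/85) + (0)(4/85) = 351/595.

0.5899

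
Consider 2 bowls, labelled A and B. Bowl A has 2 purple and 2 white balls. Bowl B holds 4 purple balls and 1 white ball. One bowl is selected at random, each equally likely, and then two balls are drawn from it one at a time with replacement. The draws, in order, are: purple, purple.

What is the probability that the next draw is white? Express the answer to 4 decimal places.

0.2843

Compute the likelihood of the observed sequence for each case: P(data | bowl A) = (2/4)(2/4) = 1/4; P(data | bowl B) = (4/5)(4/5) = 16/25.
The prior-weighted likelihoods are 1/2 · 1/4 = 1/8, 1/2 · 16/25 = 8/25; summing to 89/200.
Normalising, the posterior is P(bowl A | data) = 25/89, P(bowl B | data) = 64/89.
The predictive probability is P(white next | data) = (1/2)(25/89) + (1/5)(64/89) = 253/890.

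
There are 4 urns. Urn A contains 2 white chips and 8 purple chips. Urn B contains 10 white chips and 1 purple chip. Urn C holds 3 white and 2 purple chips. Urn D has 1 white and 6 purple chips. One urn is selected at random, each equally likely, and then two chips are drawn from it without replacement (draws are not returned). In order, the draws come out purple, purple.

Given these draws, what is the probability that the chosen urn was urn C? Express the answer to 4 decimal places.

0.0696

Compute the likelihood of the observed sequence for each case: P(data | urn A) = (8/10)(7/9) = 28/45; P(data | urn B) = (1/11)(0/10) = 0; P(data | urn C) = (2/5)(1/4) = 1/10; P(data | urn D) = (6/7)(5/6) = 5/7.
The prior-weighted likelihoods are 1/4 · 28/45 = 7/45, 1/4 · 0 = 0, 1/4 · 1/10 = 1/40, 1/4 · 5/7 = 5/28; summing to 181/504.
Therefore the posterior P(urn C | data) = (1/40) / (181/504) = 63/905.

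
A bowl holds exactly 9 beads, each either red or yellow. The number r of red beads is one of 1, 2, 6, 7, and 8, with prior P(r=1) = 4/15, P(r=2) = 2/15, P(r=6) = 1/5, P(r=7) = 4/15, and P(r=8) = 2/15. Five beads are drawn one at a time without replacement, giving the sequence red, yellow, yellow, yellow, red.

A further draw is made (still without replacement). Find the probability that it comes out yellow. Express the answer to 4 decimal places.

For each hypothesis, P(data | H) works out to: P(data | r = 1) = (1/9)(8/8)(7/7)(6/6)(0/5) = 0; P(data | r = 2) = (2/9)(7/8)(6/7)(5/6)(1/5) = 0.027778; P(data | r = 6) = (6/9)(3/8)(2/7)(1/6)(5/5) = 0.011905; P(data | r = 7) = (7/9)(2/8)(1/7)(0/6) = 0; P(data | r = 8) = (8/9)(1/8)(0/7) = 0.
The prior-weighted likelihoods are 4/15 · 0 = 0, 2/15 · 0.027778 = 0.0037037, 1/5 · 0.011905 = 0.002381, 4/15 · 0 = 0, 2/15 · 0 = 0; summing to 0.0060847.
Dividing through by the total gives posterior P(r = 1 | data) = 0, P(r = 2 | data) = 0.6087, P(r = 6 | data) = 0.3913, P(r = 7 | data) = 0, P(r = 8 | data) = 0.
Averaging over the posterior, P(yellow next | data) = (1)(0.6087) + (0)(0.3913) = 0.6087.

0.6087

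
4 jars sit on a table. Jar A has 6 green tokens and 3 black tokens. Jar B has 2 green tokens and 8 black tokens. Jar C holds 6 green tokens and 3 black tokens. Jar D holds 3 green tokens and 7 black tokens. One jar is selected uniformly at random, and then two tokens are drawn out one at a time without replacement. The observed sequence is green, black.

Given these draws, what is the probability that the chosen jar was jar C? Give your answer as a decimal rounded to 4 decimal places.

0.2744

Compute the likelihood of the observed sequence for each case: P(data | jar A) = (6/9)(3/8) = 1/4; P(data | jar B) = (2/10)(8/9) = 8/45; P(data | jar C) = (6/9)(3/8) = 1/4; P(data | jar D) = (3/10)(7/9) = 7/30.
The prior-weighted likelihoods are 1/4 · 1/4 = 1/16, 1/4 · 8/45 = 2/45, 1/4 · 1/4 = 1/16, 1/4 · 7/30 = 7/120; with total 41/180.
So P(jar C | data) = (1/16) / (41/180) = 45/164.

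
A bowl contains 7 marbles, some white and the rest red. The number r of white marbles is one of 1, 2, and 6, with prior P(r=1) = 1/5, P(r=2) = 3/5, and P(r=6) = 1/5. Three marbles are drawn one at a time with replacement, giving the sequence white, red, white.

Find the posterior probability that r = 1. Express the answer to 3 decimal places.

0.059

The likelihood of the observed sequence under each hypothesis: P(data | r = 1) = (1/7)(6/7)(1/7) = 0.017493; P(data | r = 2) = (2/7)(5/7)(2/7) = 0.058309; P(data | r = 6) = (6/7)(1/7)(6/7) = 0.10496.
The prior-weighted likelihoods are 1/5 · 0.017493 = 0.0034985, 3/5 · 0.058309 = 0.034985, 1/5 · 0.10496 = 0.020991; with total 0.059475.
Therefore the posterior P(r = 1 | data) = (0.0034985) / (0.059475) = 0.058824.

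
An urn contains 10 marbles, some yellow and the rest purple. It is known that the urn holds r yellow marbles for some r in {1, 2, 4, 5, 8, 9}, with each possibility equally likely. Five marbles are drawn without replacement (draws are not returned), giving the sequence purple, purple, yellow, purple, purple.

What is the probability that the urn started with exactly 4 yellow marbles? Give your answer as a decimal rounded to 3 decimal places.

Under each hypothesis, the probability of the observed sequence is: P(data | r = 1) = (9/10)(8/9)(1/8)(7/7)(6/6) = 0.1; P(data | r = 2) = (8/10)(7/9)(2/8)(6/7)(5/6) = 0.11111; P(data | r = 4) = (6/10)(5/9)(4/8)(4/7)(3/6) = 0.047619; P(data | r = 5) = (5/10)(4/9)(5/8)(3/7)(2/6) = 0.019841; P(data | r = 8) = (2/10)(1/9)(8/8)(0/7) = 0; P(data | r = 9) = (1/10)(0/9) = 0.
The prior-weighted likelihoods are 1/6 · 0.1 = 0.016667, 1/6 · 0.11111 = 0.018519, 1/6 · 0.047619 = 0.0079365, 1/6 · 0.019841 = 0.0033069, 1/6 · 0 = 0, 1/6 · 0 = 0; summing to 0.046429.
So P(r = 4 | data) = (0.0079365) / (0.046429) = 0.17094.

0.171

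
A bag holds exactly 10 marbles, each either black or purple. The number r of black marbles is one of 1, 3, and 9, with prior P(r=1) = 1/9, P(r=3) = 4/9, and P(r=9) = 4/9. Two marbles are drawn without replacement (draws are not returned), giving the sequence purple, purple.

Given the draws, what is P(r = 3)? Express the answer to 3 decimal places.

0.700

Under each hypothesis, the probability of the observed sequence is: P(data | r = 1) = (9/10)(8/9) = 4/5; P(data | r = 3) = (7/10)(6/9) = 7/15; P(data | r = 9) = (1/10)(0/9) = 0.
Weighting by the prior gives 1/9 · 4/5 = 4/45, 4/9 · 7/15 = 28/135, 4/9 · 0 = 0; these sum to 8/27.
By Bayes' rule, P(r = 3 | data) = (28/135) / (8/27) = 7/10.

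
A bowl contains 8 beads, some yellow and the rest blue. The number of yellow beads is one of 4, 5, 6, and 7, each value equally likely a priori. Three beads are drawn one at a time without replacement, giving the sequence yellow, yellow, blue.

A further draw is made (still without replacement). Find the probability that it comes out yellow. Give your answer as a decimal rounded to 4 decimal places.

Compute the likelihood of the observed sequence for each case: P(data | r = 4) = (4/8)(3/7)(4/6) = 1/7; P(data | r = 5) = (5/8)(4/7)(3/6) = 5/28; P(data | r = 6) = (6/8)(5/7)(2/6) = 5/28; P(data | r = 7) = (7/8)(6/7)(1/6) = 1/8.
The prior-weighted likelihoods are 1/4 · 1/7 = 1/28, 1/4 · 5/28 = 5/112, 1/4 · 5/28 = 5/112, 1/4 · 1/8 = 1/32; summing to 5/32.
The posterior is then P(r = 4 | data) = 8/35, P(r = 5 | data) = 2/7, P(r = 6 | data) = 2/7, P(r = 7 | data) = 1/5.
The predictive probability is P(yellow next | data) = (2/5)(8/35) + (3/5)(2/7) + (4/5)(2/7) + (1)(1/5) = 121/175.

0.6914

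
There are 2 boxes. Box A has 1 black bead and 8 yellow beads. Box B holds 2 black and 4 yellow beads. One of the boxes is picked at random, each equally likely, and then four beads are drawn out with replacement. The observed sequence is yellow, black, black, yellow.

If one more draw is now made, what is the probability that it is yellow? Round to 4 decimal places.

0.7033

The likelihood of the observed sequence under each hypothesis: P(data | box A) = (8/9)(1/9)(1/9)(8/9) = 0.0097546; P(data | box B) = (4/6)(2/6)(2/6)(4/6) = 0.049383.
The prior-weighted likelihoods are 1/2 · 0.0097546 = 0.0048773, 1/2 · 0.049383 = 0.024691; summing to 0.029569.
Dividing through by the total gives posterior P(box A | data) = 0.16495, P(box B | data) = 0.83505.
Averaging over the posterior, P(yellow next | data) = (8/9)(0.16495) + (2/3)(0.83505) = 0.70332.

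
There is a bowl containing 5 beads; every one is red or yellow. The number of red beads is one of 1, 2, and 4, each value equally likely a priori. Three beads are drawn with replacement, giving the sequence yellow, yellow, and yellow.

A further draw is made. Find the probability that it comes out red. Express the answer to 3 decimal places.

0.265

For each hypothesis, P(data | H) works out to: P(data | r = 1) = (4/5)(4/5)(4/5) = 64/125; P(data | r = 2) = (3/5)(3/5)(3/5) = 27/125; P(data | r = 4) = (1/5)(1/5)(1/5) = 1/125.
The prior-weighted likelihoods are 1/3 · 64/125 = 64/375, 1/3 · 27/125 = 9/125, 1/3 · 1/125 = 1/375; these sum to 92/375.
Normalising, the posterior is P(r = 1 | data) = 16/23, P(r = 2 | data) = 27/92, P(r = 4 | data) = 1/92.
Averaging over the posterior, P(red next | data) = (1/5)(16/23) + (2/5)(27/92) + (4/5)(1/92) = 61/230.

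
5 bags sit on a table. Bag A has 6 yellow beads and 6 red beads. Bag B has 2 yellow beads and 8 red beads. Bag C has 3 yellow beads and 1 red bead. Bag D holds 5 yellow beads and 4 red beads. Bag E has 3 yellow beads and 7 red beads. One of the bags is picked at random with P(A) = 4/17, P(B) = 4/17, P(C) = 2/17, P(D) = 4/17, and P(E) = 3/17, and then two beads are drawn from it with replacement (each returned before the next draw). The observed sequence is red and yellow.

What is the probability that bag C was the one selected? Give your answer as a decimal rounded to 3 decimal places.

0.103

Under each hypothesis, the probability of the observed sequence is: P(data | bag A) = (6/12)(6/12) = 0.25; P(data | bag B) = (8/10)(2/10) = 0.16; P(data | bag C) = (1/4)(3/4) = 0.1875; P(data | bag D) = (4/9)(5/9) = 0.24691; P(data | bag E) = (7/10)(3/10) = 0.21.
The prior-weighted likelihoods are 4/17 · 0.25 = 0.058824, 4/17 · 0.16 = 0.037647, 2/17 · 0.1875 = 0.022059, 4/17 · 0.24691 = 0.058097, 3/17 · 0.21 = 0.037059; summing to 0.21369.
By Bayes' rule, P(bag C | data) = (0.022059) / (0.21369) = 0.10323.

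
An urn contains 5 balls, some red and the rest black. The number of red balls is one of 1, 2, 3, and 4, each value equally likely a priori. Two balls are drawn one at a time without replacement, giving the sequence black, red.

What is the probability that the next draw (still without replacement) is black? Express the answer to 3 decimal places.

0.500

For each hypothesis, P(data | H) works out to: P(data | r = 1) = (4/5)(1/4) = 1/5; P(data | r = 2) = (3/5)(2/4) = 3/10; P(data | r = 3) = (2/5)(3/4) = 3/10; P(data | r = 4) = (1/5)(4/4) = 1/5.
The prior-weighted likelihoods are 1/4 · 1/5 = 1/20, 1/4 · 3/10 = 3/40, 1/4 · 3/10 = 3/40, 1/4 · 1/5 = 1/20; with total 1/4.
The posterior is then P(r = 1 | data) = 1/5, P(r = 2 | data) = 3/10, P(r = 3 | data) = 3/10, P(r = 4 | data) = 1/5.
The predictive probability is P(black next | data) = (1)(1/5) + (2/3)(3/10) + (1/3)(3/10) + (0)(1/5) = 1/2.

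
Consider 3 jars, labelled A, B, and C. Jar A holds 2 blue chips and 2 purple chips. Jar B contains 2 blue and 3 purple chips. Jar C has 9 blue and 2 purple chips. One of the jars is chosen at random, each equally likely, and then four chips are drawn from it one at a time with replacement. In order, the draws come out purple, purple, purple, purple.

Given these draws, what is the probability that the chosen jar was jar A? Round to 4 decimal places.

Under each hypothesis, the probability of the observed sequence is: P(data | jar A) = (2/4)(2/4)(2/4)(2/4) = 0.0625; P(data | jar B) = (3/5)(3/5)(3/5)(3/5) = 0.1296; P(data | jar C) = (2/11)(2/11)(2/11)(2/11) = 0.0010928.
Weighting by the prior gives 1/3 · 0.0625 = 0.020833, 1/3 · 0.1296 = 0.0432, 1/3 · 0.0010928 = 0.00036427; summing to 0.064398.
Therefore the posterior P(jar A | data) = (0.020833) / (0.064398) = 0.32351.

0.3235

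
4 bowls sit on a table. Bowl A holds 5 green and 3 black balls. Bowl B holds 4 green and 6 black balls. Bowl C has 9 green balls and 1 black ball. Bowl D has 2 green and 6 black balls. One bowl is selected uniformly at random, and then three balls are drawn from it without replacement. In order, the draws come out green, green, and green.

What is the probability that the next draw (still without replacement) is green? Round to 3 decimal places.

0.742

For each hypothesis, P(data | H) works out to: P(data | bowl A) = (5/8)(4/7)(3/6) = 0.17857; P(data | bowl B) = (4/10)(3/9)(2/8) = 0.033333; P(data | bowl C) = (9/10)(8/9)(7/8) = 0.7; P(data | bowl D) = (2/8)(1/7)(0/6) = 0.
The prior-weighted likelihoods are 1/4 · 0.17857 = 0.044643, 1/4 · 0.033333 = 0.0083333, 1/4 · 0.7 = 0.175, 1/4 · 0 = 0; summing to 0.22798.
Dividing through by the total gives posterior P(bowl A | data) = 0.19582, P(bowl B | data) = 0.036554, P(bowl C | data) = 0.76762, P(bowl D | data) = 0.
Averaging over the posterior, P(green next | data) = (2/5)(0.19582) + (1/7)(0.036554) + (6/7)(0.76762) = 0.74151.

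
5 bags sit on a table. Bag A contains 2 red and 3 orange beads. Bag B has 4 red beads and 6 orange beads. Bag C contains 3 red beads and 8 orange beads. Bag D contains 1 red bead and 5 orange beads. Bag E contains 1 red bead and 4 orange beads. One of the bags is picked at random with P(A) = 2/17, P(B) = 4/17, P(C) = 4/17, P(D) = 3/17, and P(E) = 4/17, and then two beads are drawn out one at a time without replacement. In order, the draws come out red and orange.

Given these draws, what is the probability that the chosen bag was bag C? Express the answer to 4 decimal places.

0.2273

Under each hypothesis, the probability of the observed sequence is: P(data | bag A) = (2/5)(3/4) = 0.3; P(data | bag B) = (4/10)(6/9) = 0.26667; P(data | bag C) = (3/11)(8/10) = 0.21818; P(data | bag D) = (1/6)(5/5) = 0.16667; P(data | bag E) = (1/5)(4/4) = 0.2.
Multiplying each by its prior: 2/17 · 0.3 = 0.035294, 4/17 · 0.26667 = 0.062745, 4/17 · 0.21818 = 0.051337, 3/17 · 0.16667 = 0.029412, 4/17 · 0.2 = 0.047059; with total 0.22585.
By Bayes' rule, P(bag C | data) = (0.051337) / (0.22585) = 0.22731.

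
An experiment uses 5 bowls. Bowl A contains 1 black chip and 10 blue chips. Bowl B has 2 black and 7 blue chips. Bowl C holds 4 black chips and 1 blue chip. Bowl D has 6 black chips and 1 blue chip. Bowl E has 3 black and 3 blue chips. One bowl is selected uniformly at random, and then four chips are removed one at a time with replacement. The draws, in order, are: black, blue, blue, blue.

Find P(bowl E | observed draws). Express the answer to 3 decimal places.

0.256

The likelihood of the observed sequence under each hypothesis: P(data | bowl A) = (1/11)(10/11)(10/11)(10/11) = 0.068301; P(data | bowl B) = (2/9)(7/9)(7/9)(7/9) = 0.10456; P(data | bowl C) = (4/5)(1/5)(1/5)(1/5) = 0.0064; P(data | bowl D) = (6/7)(1/7)(1/7)(1/7) = 0.002499; P(data | bowl E) = (3/6)(3/6)(3/6)(3/6) = 0.0625.
Weighting by the prior gives 1/5 · 0.068301 = 0.01366, 1/5 · 0.10456 = 0.020911, 1/5 · 0.0064 = 0.00128, 1/5 · 0.002499 = 0.00049979, 1/5 · 0.0625 = 0.0125; summing to 0.048852.
Hence P(bowl E | data) = (0.0125) / (0.048852) = 0.25588.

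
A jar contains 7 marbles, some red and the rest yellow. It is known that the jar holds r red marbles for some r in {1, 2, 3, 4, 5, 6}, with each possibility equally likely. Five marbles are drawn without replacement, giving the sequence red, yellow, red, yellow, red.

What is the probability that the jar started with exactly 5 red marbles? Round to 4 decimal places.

Under each hypothesis, the probability of the observed sequence is: P(data | r = 1) = (1/7)(6/6)(0/5) = 0; P(data | r = 2) = (2/7)(5/6)(1/5)(4/4)(0/3) = 0; P(data | r = 3) = (3/7)(4/6)(2/5)(3/4)(1/3) = 1/35; P(data | r = 4) = (4/7)(3/6)(3/5)(2/4)(2/3) = 2/35; P(data | r = 5) = (5/7)(2/6)(4/5)(1/4)(3/3) = 1/21; P(data | r = 6) = (6/7)(1/6)(5/5)(0/4) = 0.
Weighting by the prior gives 1/6 · 0 = 0, 1/6 · 0 = 0, 1/6 · 1/35 = 1/210, 1/6 · 2/35 = 1/105, 1/6 · 1/21 = 1/126, 1/6 · 0 = 0; these sum to 1/45.
Hence P(r = 5 | data) = (1/126) / (1/45) = 5/14.

0.3571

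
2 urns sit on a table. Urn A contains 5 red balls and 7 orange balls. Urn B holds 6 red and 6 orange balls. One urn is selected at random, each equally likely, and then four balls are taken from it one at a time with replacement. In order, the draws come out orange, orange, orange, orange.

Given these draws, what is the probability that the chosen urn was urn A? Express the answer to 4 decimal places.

The likelihood of the observed sequence under each hypothesis: P(data | urn A) = (7/12)(7/12)(7/12)(7/12) = 0.11579; P(data | urn B) = (6/12)(6/12)(6/12)(6/12) = 0.0625.
Multiplying each by its prior: 1/2 · 0.11579 = 0.057894, 1/2 · 0.0625 = 0.03125; with total 0.089144.
Hence P(urn A | data) = (0.057894) / (0.089144) = 0.64945.

0.6494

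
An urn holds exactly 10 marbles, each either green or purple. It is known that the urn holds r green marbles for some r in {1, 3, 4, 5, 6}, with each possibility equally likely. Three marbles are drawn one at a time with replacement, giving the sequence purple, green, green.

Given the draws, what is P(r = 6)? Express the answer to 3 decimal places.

0.330

For each hypothesis, P(data | H) works out to: P(data | r = 1) = (9/10)(1/10)(1/10) = 0.009; P(data | r = 3) = (7/10)(3/10)(3/10) = 0.063; P(data | r = 4) = (6/10)(4/10)(4/10) = 0.096; P(data | r = 5) = (5/10)(5/10)(5/10) = 0.125; P(data | r = 6) = (4/10)(6/10)(6/10) = 0.144.
The prior-weighted likelihoods are 1/5 · 0.009 = 0.0018, 1/5 · 0.063 = 0.0126, 1/5 · 0.096 = 0.0192, 1/5 · 0.125 = 0.025, 1/5 · 0.144 = 0.0288; with total 0.0874.
By Bayes' rule, P(r = 6 | data) = (0.0288) / (0.0874) = 0.32952.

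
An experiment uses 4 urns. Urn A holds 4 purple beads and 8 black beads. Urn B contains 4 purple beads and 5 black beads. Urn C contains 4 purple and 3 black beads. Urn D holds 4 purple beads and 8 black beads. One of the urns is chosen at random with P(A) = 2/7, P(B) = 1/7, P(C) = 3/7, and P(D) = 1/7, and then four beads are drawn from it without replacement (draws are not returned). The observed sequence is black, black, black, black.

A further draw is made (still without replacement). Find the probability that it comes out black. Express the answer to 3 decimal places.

Under each hypothesis, the probability of the observed sequence is: P(data | urn A) = (8/12)(7/11)(6/10)(5/9) = 0.14141; P(data | urn B) = (5/9)(4/8)(3/7)(2/6) = 0.039683; P(data | urn C) = (3/7)(2/6)(1/5)(0/4) = 0; P(data | urn D) = (8/12)(7/11)(6/10)(5/9) = 0.14141.
Weighting by the prior gives 2/7 · 0.14141 = 0.040404, 1/7 · 0.039683 = 0.0056689, 3/7 · 0 = 0, 1/7 · 0.14141 = 0.020202; these sum to 0.066275.
Dividing through by the total gives posterior P(urn A | data) = 0.60964, P(urn B | data) = 0.085537, P(urn C | data) = 0, P(urn D | data) = 0.30482.
So P(black next | data) = Σ P(black next | H) P(H | data) = (1/2)(0.60964) + (1/5)(0.085537) + (1/2)(0.30482) = 0.47434.

0.474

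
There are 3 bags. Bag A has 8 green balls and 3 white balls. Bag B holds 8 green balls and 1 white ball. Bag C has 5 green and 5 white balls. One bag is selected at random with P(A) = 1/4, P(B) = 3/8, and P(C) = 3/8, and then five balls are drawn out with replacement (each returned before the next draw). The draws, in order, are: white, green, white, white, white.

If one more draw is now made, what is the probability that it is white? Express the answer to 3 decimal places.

0.481

For each hypothesis, P(data | H) works out to: P(data | bag A) = (3/11)(8/11)(3/11)(3/11)(3/11) = 0.0040236; P(data | bag B) = (1/9)(8/9)(1/9)(1/9)(1/9) = 0.00013548; P(data | bag C) = (5/10)(5/10)(5/10)(5/10)(5/10) = 0.03125.
The prior-weighted likelihoods are 1/4 · 0.0040236 = 0.0010059, 3/8 · 0.00013548 = 5.0805e-05, 3/8 · 0.03125 = 0.011719; summing to 0.012775.
Normalising, the posterior is P(bag A | data) = 0.078736, P(bag B | data) = 0.0039768, P(bag C | data) = 0.91729.
So P(white next | data) = Σ P(white next | H) P(H | data) = (3/11)(0.078736) + (1/9)(0.0039768) + (1/2)(0.91729) = 0.48056.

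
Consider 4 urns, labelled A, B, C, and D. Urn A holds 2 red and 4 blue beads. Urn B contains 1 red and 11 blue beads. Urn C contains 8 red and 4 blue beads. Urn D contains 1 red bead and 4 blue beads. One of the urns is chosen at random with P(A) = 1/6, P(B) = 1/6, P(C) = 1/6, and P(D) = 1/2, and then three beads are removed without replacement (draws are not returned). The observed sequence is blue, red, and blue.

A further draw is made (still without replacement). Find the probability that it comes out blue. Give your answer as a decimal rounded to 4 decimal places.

Compute the likelihood of the observed sequence for each case: P(data | urn A) = (4/6)(2/5)(3/4) = 0.2; P(data | urn B) = (11/12)(1/11)(10/10) = 0.083333; P(data | urn C) = (4/12)(8/11)(3/10) = 0.072727; P(data | urn D) = (4/5)(1/4)(3/3) = 0.2.
Multiplying each by its prior: 1/6 · 0.2 = 0.033333, 1/6 · 0.083333 = 0.013889, 1/6 · 0.072727 = 0.012121, 1/2 · 0.2 = 0.1; these sum to 0.15934.
Normalising, the posterior is P(urn A | data) = 0.20919, P(urn B | data) = 0.087163, P(urn C | data) = 0.07607, P(urn D | data) = 0.62758.
Averaging over the posterior, P(blue next | data) = (2/3)(0.20919) + (1)(0.087163) + (2/9)(0.07607) + (1)(0.62758) = 0.8711.

0.8711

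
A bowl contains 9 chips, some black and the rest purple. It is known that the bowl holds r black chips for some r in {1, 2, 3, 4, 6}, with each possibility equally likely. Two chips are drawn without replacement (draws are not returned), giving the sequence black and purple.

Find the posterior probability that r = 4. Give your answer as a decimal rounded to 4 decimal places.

0.2564

Compute the likelihood of the observed sequence for each case: P(data | r = 1) = (1/9)(8/8) = 1/9; P(data | r = 2) = (2/9)(7/8) = 7/36; P(data | r = 3) = (3/9)(6/8) = 1/4; P(data | r = 4) = (4/9)(5/8) = 5/18; P(data | r = 6) = (6/9)(3/8) = 1/4.
Multiplying each by its prior: 1/5 · 1/9 = 1/45, 1/5 · 7/36 = 7/180, 1/5 · 1/4 = 1/20, 1/5 · 5/18 = 1/18, 1/5 · 1/4 = 1/20; these sum to 13/60.
Hence P(r = 4 | data) = (1/18) / (13/60) = 10/39.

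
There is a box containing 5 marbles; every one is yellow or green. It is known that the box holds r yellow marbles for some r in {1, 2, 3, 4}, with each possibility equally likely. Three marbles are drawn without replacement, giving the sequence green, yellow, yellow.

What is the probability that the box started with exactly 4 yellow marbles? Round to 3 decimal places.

0.400

Compute the likelihood of the observed sequence for each case: P(data | r = 1) = (4/5)(1/4)(0/3) = 0; P(data | r = 2) = (3/5)(2/4)(1/3) = 1/10; P(data | r = 3) = (2/5)(3/4)(2/3) = 1/5; P(data | r = 4) = (1/5)(4/4)(3/3) = 1/5.
The prior-weighted likelihoods are 1/4 · 0 = 0, 1/4 · 1/10 = 1/40, 1/4 · 1/5 = 1/20, 1/4 · 1/5 = 1/20; summing to 1/8.
Therefore the posterior P(r = 4 | data) = (1/20) / (1/8) = 2/5.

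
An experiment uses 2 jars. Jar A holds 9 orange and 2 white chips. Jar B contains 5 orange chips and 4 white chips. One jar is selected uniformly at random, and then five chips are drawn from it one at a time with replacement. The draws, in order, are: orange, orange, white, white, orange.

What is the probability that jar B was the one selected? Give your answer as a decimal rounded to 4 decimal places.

0.6516

Compute the likelihood of the observed sequence for each case: P(data | jar A) = (9/11)(9/11)(2/11)(2/11)(9/11) = 0.018106; P(data | jar B) = (5/9)(5/9)(4/9)(4/9)(5/9) = 0.03387.
The prior-weighted likelihoods are 1/2 · 0.018106 = 0.009053, 1/2 · 0.03387 = 0.016935; summing to 0.025988.
So P(jar B | data) = (0.016935) / (0.025988) = 0.65165.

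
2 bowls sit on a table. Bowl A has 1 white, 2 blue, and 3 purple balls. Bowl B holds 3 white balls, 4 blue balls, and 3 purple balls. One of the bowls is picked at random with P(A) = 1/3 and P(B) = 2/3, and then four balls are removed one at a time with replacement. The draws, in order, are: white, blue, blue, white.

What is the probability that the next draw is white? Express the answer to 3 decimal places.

For each hypothesis, P(data | H) works out to: P(data | bowl A) = (1/6)(2/6)(2/6)(1/6) = 0.0030864; P(data | bowl B) = (3/10)(4/10)(4/10)(3/10) = 0.0144.
Multiplying each by its prior: 1/3 · 0.0030864 = 0.0010288, 2/3 · 0.0144 = 0.0096; these sum to 0.010629.
Dividing through by the total gives posterior P(bowl A | data) = 0.096794, P(bowl B | data) = 0.90321.
Averaging over the posterior, P(white next | data) = (1/6)(0.096794) + (3/10)(0.90321) = 0.28709.

0.287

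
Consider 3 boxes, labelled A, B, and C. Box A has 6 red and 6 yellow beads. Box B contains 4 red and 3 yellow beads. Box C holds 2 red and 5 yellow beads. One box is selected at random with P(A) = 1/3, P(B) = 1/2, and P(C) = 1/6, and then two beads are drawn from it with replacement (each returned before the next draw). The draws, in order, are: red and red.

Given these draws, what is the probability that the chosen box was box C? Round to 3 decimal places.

0.052

Compute the likelihood of the observed sequence for each case: P(data | box A) = (6/12)(6/12) = 1/4; P(data | box B) = (4/7)(4/7) = 16/49; P(data | box C) = (2/7)(2/7) = 4/49.
Multiplying each by its prior: 1/3 · 1/4 = 1/12, 1/2 · 16/49 = 8/49, 1/6 · 4/49 = 2/147; with total 51/196.
Therefore the posterior P(box C | data) = (2/147) / (51/196) = 8/153.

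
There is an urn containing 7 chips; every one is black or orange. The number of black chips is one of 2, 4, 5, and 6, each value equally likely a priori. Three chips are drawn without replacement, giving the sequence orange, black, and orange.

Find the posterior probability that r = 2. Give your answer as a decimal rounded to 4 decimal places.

0.5405

Compute the likelihood of the observed sequence for each case: P(data | r = 2) = (5/7)(2/6)(4/5) = 4/21; P(data | r = 4) = (3/7)(4/6)(2/5) = 4/35; P(data | r = 5) = (2/7)(5/6)(1/5) = 1/21; P(data | r = 6) = (1/7)(6/6)(0/5) = 0.
Multiplying each by its prior: 1/4 · 4/21 = 1/21, 1/4 · 4/35 = 1/35, 1/4 · 1/21 = 1/84, 1/4 · 0 = 0; these sum to 37/420.
So P(r = 2 | data) = (1/21) / (37/420) = 20/37.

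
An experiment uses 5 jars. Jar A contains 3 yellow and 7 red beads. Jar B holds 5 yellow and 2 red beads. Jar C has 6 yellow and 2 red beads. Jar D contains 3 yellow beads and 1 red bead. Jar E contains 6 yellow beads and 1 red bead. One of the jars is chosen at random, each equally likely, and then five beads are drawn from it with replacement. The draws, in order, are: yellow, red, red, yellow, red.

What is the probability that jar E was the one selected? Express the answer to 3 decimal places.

Under each hypothesis, the probability of the observed sequence is: P(data | jar A) = (3/10)(7/10)(7/10)(3/10)(7/10) = 0.03087; P(data | jar B) = (5/7)(2/7)(2/7)(5/7)(2/7) = 0.0119; P(data | jar C) = (6/8)(2/8)(2/8)(6/8)(2/8) = 0.0087891; P(data | jar D) = (3/4)(1/4)(1/4)(3/4)(1/4) = 0.0087891; P(data | jar E) = (6/7)(1/7)(1/7)(6/7)(1/7) = 0.002142.
The prior-weighted likelihoods are 1/5 · 0.03087 = 0.006174, 1/5 · 0.0119 = 0.00238, 1/5 · 0.0087891 = 0.0017578, 1/5 · 0.0087891 = 0.0017578, 1/5 · 0.002142 = 0.00042839; summing to 0.012498.
By Bayes' rule, P(jar E | data) = (0.00042839) / (0.012498) = 0.034277.

0.034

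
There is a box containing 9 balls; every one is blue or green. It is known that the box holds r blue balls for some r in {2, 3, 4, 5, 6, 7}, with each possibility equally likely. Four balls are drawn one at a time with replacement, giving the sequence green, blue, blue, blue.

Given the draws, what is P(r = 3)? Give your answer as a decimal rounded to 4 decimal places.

0.0683

Under each hypothesis, the probability of the observed sequence is: P(data | r = 2) = (7/9)(2/9)(2/9)(2/9) = 0.0085353; P(data | r = 3) = (6/9)(3/9)(3/9)(3/9) = 0.024691; P(data | r = 4) = (5/9)(4/9)(4/9)(4/9) = 0.048773; P(data | r = 5) = (4/9)(5/9)(5/9)(5/9) = 0.076208; P(data | r = 6) = (3/9)(6/9)(6/9)(6/9) = 0.098765; P(data | r = 7) = (2/9)(7/9)(7/9)(7/9) = 0.10456.
Multiplying each by its prior: 1/6 · 0.0085353 = 0.0014225, 1/6 · 0.024691 = 0.0041152, 1/6 · 0.048773 = 0.0081288, 1/6 · 0.076208 = 0.012701, 1/6 · 0.098765 = 0.016461, 1/6 · 0.10456 = 0.017426; these sum to 0.060255.
By Bayes' rule, P(r = 3 | data) = (0.0041152) / (0.060255) = 0.068297.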